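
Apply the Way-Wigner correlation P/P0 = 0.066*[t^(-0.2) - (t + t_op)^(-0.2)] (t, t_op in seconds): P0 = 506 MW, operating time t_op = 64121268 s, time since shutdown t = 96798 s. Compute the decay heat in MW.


P/P0 = 0.066 * [t^(-0.2) - (t + t_op)^(-0.2)]
P/P0 = 0.066 * [96798^(-0.2) - (96798 + 64121268)^(-0.2)]
P/P0 = 0.066 * [0.1006530 - 0.02744534] = 0.004831706
P = 506 * 0.004831706 = 2.4448 MW

2.4448


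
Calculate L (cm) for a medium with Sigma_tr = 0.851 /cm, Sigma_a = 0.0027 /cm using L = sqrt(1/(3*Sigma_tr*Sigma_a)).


D = 1 / (3 * Sigma_tr) = 1 / (3 * 0.851) = 0.3916960 cm
L = sqrt(D / Sigma_a)
L = sqrt(0.3916960 / 0.0027)
L = 12.045 cm

12.045


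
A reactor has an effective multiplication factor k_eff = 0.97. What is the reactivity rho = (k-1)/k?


rho = (k_eff - 1) / k_eff
rho = (0.97 - 1) / 0.97
rho = -0.030928

-0.030928


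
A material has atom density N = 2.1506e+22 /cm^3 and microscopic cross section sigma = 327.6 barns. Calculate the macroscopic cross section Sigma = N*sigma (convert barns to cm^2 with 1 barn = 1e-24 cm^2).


Sigma = N * sigma_barns * 1e-24
Sigma = 2.1506e+22 * 327.6 * 1e-24
Sigma = 7.0454 /cm

7.0454


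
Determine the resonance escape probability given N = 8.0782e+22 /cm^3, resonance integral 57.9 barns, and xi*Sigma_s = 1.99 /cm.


p = exp(-N * I * 1e-24 / (xi*Sigma_s))
p = exp(-8.0782e+22 * 57.9 * 1e-24 / 1.99)
p = 0.095332

0.095332


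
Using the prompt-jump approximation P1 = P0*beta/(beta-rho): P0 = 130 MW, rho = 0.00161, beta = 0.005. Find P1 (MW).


P1/P0 = beta / (beta - rho)
P1/P0 = 0.005 / (0.005 - 0.00161) = 1.474926
P1 = 130 * 1.474926 = 191.74 MW

191.74


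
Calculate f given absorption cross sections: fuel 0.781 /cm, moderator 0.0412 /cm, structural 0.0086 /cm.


f = Sigma_a_fuel / (Sigma_a_fuel + Sigma_a_mod + Sigma_a_other)
f = 0.781 / (0.781 + 0.0412 + 0.0086)
f = 0.94006

0.94006


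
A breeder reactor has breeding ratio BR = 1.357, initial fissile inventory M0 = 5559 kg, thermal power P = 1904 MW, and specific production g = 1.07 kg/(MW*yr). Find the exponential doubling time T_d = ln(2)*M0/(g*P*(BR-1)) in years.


Breeding gain G = BR - 1 = 1.357 - 1 = 0.357
Fissile production rate = g * P * G = 1.07 * 1904 * 0.357 = 727.30896 kg/yr
T_d = ln(2) * M0 / (g * P * G)
T_d = ln(2) * 5559 / 727.30896 = 5.2979 yr

5.2979


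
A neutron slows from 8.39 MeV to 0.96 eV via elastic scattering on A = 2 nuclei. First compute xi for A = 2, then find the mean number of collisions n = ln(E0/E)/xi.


xi = 1 + (A-1)^2/(2A)*ln((A-1)/(A+1)) = 0.7253469 (for A = 2)
n = ln(E0/E) / xi
n = ln(8.39e6 / 0.96) / 0.7253469
n = ln(8.739583e+06) / 0.7253469 = 22.035

22.035


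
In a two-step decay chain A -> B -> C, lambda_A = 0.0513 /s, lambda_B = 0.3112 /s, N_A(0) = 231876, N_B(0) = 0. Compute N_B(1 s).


N_B(t) = lambda_A * N_A0 / (lambda_B - lambda_A) * [exp(-lambda_A*t) - exp(-lambda_B*t)]
exp(-0.0513*1) = 0.9499936; exp(-0.3112*1) = 0.7325673
N_B = 0.0513 * 231876 / (0.3112 - 0.0513) * (0.9499936 - 0.7325673)
N_B = 9951.3

9951.3


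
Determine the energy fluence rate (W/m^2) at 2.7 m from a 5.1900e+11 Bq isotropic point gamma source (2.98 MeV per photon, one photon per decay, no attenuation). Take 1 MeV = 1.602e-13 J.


psi = A * E * 1.602e-13 / (4*pi*r^2)
psi = 5.1900e+11 * 2.98 * 1.602e-13 / (4*pi*2.7^2)
psi = 0.0027046 W/m^2

0.0027046


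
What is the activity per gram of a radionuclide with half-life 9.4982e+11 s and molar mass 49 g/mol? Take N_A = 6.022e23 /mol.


lambda = ln(2) / t_half = ln(2) / 9.4982e+11 = 7.297669e-13 /s
SA = lambda * N_A / M
SA = 7.297669e-13 * 6.022e23 / 49
SA = 8.9687e+09 Bq/g

8.9687e+09


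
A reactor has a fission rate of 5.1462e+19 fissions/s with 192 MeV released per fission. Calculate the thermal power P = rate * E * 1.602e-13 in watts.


P = fission_rate * E_MeV * 1.602e-13
P = 5.1462e+19 * 192 * 1.602e-13
P = 1.5829e+09 W

1.5829e+09


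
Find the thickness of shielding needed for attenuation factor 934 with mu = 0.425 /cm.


x = ln(factor) / mu
x = ln(934) / 0.425
x = 16.093 cm

16.093


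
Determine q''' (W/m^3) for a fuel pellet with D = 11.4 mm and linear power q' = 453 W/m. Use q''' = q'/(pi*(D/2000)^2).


r = D / 2 / 1000 = 11.4 / 2 / 1000 = 0.0057 m
q''' = q' / (pi * r^2)
q''' = 453 / (pi * 0.0057^2)
q''' = 4.4381e+06 W/m^3

4.4381e+06


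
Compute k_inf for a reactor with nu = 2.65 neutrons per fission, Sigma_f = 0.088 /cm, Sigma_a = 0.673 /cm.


k_inf = nu * Sigma_f / Sigma_a
k_inf = 2.65 * 0.088 / 0.673
k_inf = 0.34651

0.34651


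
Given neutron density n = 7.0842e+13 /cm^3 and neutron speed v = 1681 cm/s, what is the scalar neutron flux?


phi = n * v
phi = 7.0842e+13 * 1681
phi = 1.1909e+17 /cm^2/s

1.1909e+17


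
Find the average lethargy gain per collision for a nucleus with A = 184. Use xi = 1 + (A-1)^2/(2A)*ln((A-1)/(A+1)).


xi = 1 + (A-1)^2/(2A) * ln((A-1)/(A+1))
xi = 1 + (184-1)^2/(2*184) * ln((184-1)/(184 +1))
xi = 0.010830

0.010830


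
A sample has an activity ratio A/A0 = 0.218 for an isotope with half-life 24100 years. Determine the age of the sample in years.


lambda = ln(2) / t_half = ln(2) / 24100 = 2.876129e-05 /yr
t = -ln(A/A0) / lambda
t = -ln(0.218) / 2.876129e-05
t = 52962 yr

52962


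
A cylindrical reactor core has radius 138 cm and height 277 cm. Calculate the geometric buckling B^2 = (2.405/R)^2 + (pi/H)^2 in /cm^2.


B^2 = (2.405/R)^2 + (pi/H)^2
B^2 = (2.405/138)^2 + (pi/277)^2
B^2 = 4.3235e-04 /cm^2

4.3235e-04


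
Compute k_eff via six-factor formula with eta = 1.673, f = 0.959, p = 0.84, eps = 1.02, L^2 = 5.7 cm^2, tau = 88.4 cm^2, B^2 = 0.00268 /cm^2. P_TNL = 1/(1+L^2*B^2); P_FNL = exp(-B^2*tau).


k_inf = eta*f*p*eps = 1.673*0.959*0.84*1.02 = 1.374656
P_TNL = 1/(1 + L^2*B^2) = 1/(1 + 5.7*0.00268) = 0.9849538
P_FNL = exp(-B^2*tau) = exp(-0.00268*88.4) = 0.7890607
k_eff = k_inf * P_TNL * P_FNL = 1.374656 * 0.9849538 * 0.7890607
k_eff = 1.0684

1.0684


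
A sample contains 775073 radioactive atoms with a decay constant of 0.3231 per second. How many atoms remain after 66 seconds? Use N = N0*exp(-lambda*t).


N = N0 * exp(-lambda * t)
N = 775073 * exp(-0.3231 * 66)
N = 4.2480e-04

4.2480e-04


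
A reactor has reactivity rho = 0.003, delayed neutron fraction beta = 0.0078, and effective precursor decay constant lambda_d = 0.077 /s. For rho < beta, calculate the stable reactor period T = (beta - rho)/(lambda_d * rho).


T = (beta - rho) / (lambda_d * rho)
T = (0.0078 - 0.003) / (0.077 * 0.003)
T = 20.779 s

20.779


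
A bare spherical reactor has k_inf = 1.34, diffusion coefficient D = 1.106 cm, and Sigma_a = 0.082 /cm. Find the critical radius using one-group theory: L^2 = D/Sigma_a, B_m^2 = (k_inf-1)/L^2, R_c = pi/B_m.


L^2 = D / Sigma_a = 1.106 / 0.082 = 13.48780 cm^2
B_m^2 = (k_inf - 1) / L^2 = (1.34 - 1) / 13.48780 = 0.02520797 /cm^2
For a bare sphere: B_g = pi/R, so R_c = pi / sqrt(B_m^2)
R_c = pi / sqrt(0.02520797) = 19.787 cm

19.787


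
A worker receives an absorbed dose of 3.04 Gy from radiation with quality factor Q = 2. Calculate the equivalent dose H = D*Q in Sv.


H = D * Q
H = 3.04 * 2
H = 6.0800 Sv

6.0800


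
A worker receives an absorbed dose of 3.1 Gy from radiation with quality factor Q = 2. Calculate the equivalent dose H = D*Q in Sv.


H = D * Q
H = 3.1 * 2
H = 6.2000 Sv

6.2000


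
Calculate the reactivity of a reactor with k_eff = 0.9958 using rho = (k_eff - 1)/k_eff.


rho = (k_eff - 1) / k_eff
rho = (0.9958 - 1) / 0.9958
rho = -0.0042177

-0.0042177


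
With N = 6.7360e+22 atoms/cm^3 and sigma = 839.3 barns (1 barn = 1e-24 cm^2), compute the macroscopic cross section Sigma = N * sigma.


Sigma = N * sigma_barns * 1e-24
Sigma = 6.7360e+22 * 839.3 * 1e-24
Sigma = 56.535 /cm

56.535


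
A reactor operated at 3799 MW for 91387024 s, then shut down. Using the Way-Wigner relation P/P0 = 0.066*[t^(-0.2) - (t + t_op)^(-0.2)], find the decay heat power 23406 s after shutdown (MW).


P/P0 = 0.066 * [t^(-0.2) - (t + t_op)^(-0.2)]
P/P0 = 0.066 * [23406^(-0.2) - (23406 + 91387024)^(-0.2)]
P/P0 = 0.066 * [0.1337010 - 0.02557413] = 0.007136373
P = 3799 * 0.007136373 = 27.111 MW

27.111


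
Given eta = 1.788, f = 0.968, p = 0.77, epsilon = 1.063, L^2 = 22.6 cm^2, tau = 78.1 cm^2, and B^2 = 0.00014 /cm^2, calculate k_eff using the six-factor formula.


k_inf = eta*f*p*eps = 1.788*0.968*0.77*1.063 = 1.416664
P_TNL = 1/(1 + L^2*B^2) = 1/(1 + 22.6*0.00014) = 0.9968460
P_FNL = exp(-B^2*tau) = exp(-0.00014*78.1) = 0.9891256
k_eff = k_inf * P_TNL * P_FNL = 1.416664 * 0.9968460 * 0.9891256
k_eff = 1.3968

1.3968


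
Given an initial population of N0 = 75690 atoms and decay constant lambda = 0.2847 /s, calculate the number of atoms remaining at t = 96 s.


N = N0 * exp(-lambda * t)
N = 75690 * exp(-0.2847 * 96)
N = 1.0215e-07

1.0215e-07


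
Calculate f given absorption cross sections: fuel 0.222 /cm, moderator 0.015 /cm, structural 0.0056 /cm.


f = Sigma_a_fuel / (Sigma_a_fuel + Sigma_a_mod + Sigma_a_other)
f = 0.222 / (0.222 + 0.015 + 0.0056)
f = 0.91509

0.91509


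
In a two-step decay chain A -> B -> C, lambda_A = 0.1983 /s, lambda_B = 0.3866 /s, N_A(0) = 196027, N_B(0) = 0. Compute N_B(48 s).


N_B(t) = lambda_A * N_A0 / (lambda_B - lambda_A) * [exp(-lambda_A*t) - exp(-lambda_B*t)]
exp(-0.1983*48) = 7.348715e-05; exp(-0.3866*48) = 8.727385e-09
N_B = 0.1983 * 196027 / (0.3866 - 0.1983) * (7.348715e-05 - 8.727385e-09)
N_B = 15.169

15.169


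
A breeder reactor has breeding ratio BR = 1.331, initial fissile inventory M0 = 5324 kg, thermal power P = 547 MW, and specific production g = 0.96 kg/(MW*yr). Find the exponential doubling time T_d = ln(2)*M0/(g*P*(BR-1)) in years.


Breeding gain G = BR - 1 = 1.331 - 1 = 0.331
Fissile production rate = g * P * G = 0.96 * 547 * 0.331 = 173.81472 kg/yr
T_d = ln(2) * M0 / (g * P * G)
T_d = ln(2) * 5324 / 173.81472 = 21.231 yr

21.231


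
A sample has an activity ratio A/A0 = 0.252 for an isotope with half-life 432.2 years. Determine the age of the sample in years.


lambda = ln(2) / t_half = ln(2) / 432.2 = 0.001603765 /yr
t = -ln(A/A0) / lambda
t = -ln(0.252) / 0.001603765
t = 859.43 yr

859.43


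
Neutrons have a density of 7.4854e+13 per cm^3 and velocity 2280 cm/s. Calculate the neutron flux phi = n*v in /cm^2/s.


phi = n * v
phi = 7.4854e+13 * 2280
phi = 1.7067e+17 /cm^2/s

1.7067e+17


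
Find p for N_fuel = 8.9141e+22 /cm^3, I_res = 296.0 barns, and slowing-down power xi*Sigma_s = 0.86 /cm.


p = exp(-N * I * 1e-24 / (xi*Sigma_s))
p = exp(-8.9141e+22 * 296.0 * 1e-24 / 0.86)
p = 4.7356e-14

4.7356e-14


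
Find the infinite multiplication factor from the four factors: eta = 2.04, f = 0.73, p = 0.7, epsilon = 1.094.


k_inf = eta * f * p * epsilon
k_inf = 2.04 * 0.73 * 0.7 * 1.094
k_inf = 1.1404

1.1404


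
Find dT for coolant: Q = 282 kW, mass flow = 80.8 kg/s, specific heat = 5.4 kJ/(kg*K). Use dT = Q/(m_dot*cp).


dT = Q / (m_dot * cp)
dT = 282 / (80.8 * 5.4)
dT = 0.64631 C

0.64631


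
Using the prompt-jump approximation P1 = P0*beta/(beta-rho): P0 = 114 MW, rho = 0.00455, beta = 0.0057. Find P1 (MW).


P1/P0 = beta / (beta - rho)
P1/P0 = 0.0057 / (0.0057 - 0.00455) = 4.956522
P1 = 114 * 4.956522 = 565.04 MW

565.04


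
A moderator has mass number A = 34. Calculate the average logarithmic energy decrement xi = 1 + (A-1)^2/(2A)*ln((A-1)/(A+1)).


xi = 1 + (A-1)^2/(2A) * ln((A-1)/(A+1))
xi = 1 + (34-1)^2/(2*34) * ln((34-1)/(34 +1))
xi = 0.057687

0.057687


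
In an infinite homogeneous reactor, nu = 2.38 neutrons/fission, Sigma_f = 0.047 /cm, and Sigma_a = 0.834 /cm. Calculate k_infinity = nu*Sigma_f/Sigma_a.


k_inf = nu * Sigma_f / Sigma_a
k_inf = 2.38 * 0.047 / 0.834
k_inf = 0.13412

0.13412


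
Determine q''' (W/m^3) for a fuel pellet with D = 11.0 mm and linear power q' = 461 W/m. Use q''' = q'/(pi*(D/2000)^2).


r = D / 2 / 1000 = 11.0 / 2 / 1000 = 0.0055 m
q''' = q' / (pi * r^2)
q''' = 461 / (pi * 0.0055^2)
q''' = 4.8509e+06 W/m^3

4.8509e+06


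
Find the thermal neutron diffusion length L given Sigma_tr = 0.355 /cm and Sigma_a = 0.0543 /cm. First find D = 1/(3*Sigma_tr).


D = 1 / (3 * Sigma_tr) = 1 / (3 * 0.355) = 0.9389671 cm
L = sqrt(D / Sigma_a)
L = sqrt(0.9389671 / 0.0543)
L = 4.1584 cm

4.1584


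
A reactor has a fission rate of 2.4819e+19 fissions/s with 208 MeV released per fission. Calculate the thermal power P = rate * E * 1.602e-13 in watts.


P = fission_rate * E_MeV * 1.602e-13
P = 2.4819e+19 * 208 * 1.602e-13
P = 8.2701e+08 W

8.2701e+08


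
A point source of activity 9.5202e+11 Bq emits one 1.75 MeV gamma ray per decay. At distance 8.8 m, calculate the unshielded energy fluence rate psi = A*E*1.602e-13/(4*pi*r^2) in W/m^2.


psi = A * E * 1.602e-13 / (4*pi*r^2)
psi = 9.5202e+11 * 1.75 * 1.602e-13 / (4*pi*8.8^2)
psi = 2.7427e-04 W/m^2

2.7427e-04


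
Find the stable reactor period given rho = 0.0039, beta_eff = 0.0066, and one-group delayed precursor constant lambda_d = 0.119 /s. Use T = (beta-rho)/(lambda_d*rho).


T = (beta - rho) / (lambda_d * rho)
T = (0.0066 - 0.0039) / (0.119 * 0.0039)
T = 5.8177 s

5.8177


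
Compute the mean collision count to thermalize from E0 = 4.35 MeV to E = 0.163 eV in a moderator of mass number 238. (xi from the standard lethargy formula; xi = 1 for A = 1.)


xi = 1 + (A-1)^2/(2A)*ln((A-1)/(A+1)) = 0.008379872 (for A = 238)
n = ln(E0/E) / xi
n = ln(4.35e6 / 0.163) / 0.008379872
n = ln(2.668712e+07) / 0.008379872 = 2040.6

2040.6


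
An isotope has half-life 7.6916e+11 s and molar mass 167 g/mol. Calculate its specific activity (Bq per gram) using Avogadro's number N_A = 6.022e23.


lambda = ln(2) / t_half = ln(2) / 7.6916e+11 = 9.011742e-13 /s
SA = lambda * N_A / M
SA = 9.011742e-13 * 6.022e23 / 167
SA = 3.2496e+09 Bq/g

3.2496e+09


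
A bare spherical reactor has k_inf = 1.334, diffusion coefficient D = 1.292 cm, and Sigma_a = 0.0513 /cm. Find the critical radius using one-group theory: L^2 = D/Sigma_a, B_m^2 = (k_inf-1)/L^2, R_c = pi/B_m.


L^2 = D / Sigma_a = 1.292 / 0.0513 = 25.18519 cm^2
B_m^2 = (k_inf - 1) / L^2 = (1.334 - 1) / 25.18519 = 0.01326176 /cm^2
For a bare sphere: B_g = pi/R, so R_c = pi / sqrt(B_m^2)
R_c = pi / sqrt(0.01326176) = 27.280 cm

27.280


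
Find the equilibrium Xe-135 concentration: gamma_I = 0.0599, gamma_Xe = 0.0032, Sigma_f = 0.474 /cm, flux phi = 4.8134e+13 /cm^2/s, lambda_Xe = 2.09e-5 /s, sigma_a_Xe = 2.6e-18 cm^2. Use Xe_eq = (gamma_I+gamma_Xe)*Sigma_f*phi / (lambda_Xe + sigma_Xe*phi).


Xe_eq = (gamma_I + gamma_Xe) * Sigma_f * phi / (lambda_Xe + sigma_Xe * phi)
Numerator = (0.0599 + 0.0032) * 0.474 * 4.8134e+13 = 1.439659e+12
Denominator = 2.09e-5 + 2.6e-18 * 4.8134e+13 = 1.460484e-04
Xe_eq = 1.439659e+12 / 1.460484e-04 = 9.8574e+15 /cm^3

9.8574e+15


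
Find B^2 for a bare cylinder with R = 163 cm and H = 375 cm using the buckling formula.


B^2 = (2.405/R)^2 + (pi/H)^2
B^2 = (2.405/163)^2 + (pi/375)^2
B^2 = 2.8788e-04 /cm^2

2.8788e-04


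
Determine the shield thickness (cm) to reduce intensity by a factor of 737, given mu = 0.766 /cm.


x = ln(factor) / mu
x = ln(737) / 0.766
x = 8.6196 cm

8.6196


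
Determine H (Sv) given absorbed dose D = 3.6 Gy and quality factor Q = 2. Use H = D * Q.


H = D * Q
H = 3.6 * 2
H = 7.2000 Sv

7.2000


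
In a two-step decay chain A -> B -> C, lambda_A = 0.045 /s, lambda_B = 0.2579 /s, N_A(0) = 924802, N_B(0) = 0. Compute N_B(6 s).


N_B(t) = lambda_A * N_A0 / (lambda_B - lambda_A) * [exp(-lambda_A*t) - exp(-lambda_B*t)]
exp(-0.045*6) = 0.7633795; exp(-0.2579*6) = 0.2128005
N_B = 0.045 * 924802 / (0.2579 - 0.045) * (0.7633795 - 0.2128005)
N_B = 107623

107623


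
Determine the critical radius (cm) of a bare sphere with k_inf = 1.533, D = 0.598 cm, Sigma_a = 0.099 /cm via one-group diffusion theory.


L^2 = D / Sigma_a = 0.598 / 0.099 = 6.040404 cm^2
B_m^2 = (k_inf - 1) / L^2 = (1.533 - 1) / 6.040404 = 0.08823913 /cm^2
For a bare sphere: B_g = pi/R, so R_c = pi / sqrt(B_m^2)
R_c = pi / sqrt(0.08823913) = 10.576 cm

10.576


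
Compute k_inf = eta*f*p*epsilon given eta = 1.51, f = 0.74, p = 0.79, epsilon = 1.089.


k_inf = eta * f * p * epsilon
k_inf = 1.51 * 0.74 * 0.79 * 1.089
k_inf = 0.96131

0.96131


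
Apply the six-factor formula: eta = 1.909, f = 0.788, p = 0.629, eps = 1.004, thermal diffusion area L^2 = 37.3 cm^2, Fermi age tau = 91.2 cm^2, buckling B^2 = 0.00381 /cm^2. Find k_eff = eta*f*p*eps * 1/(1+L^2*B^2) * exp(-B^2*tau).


k_inf = eta*f*p*eps = 1.909*0.788*0.629*1.004 = 0.9499845
P_TNL = 1/(1 + L^2*B^2) = 1/(1 + 37.3*0.00381) = 0.8755701
P_FNL = exp(-B^2*tau) = exp(-0.00381*91.2) = 0.7064718
k_eff = k_inf * P_TNL * P_FNL = 0.9499845 * 0.8755701 * 0.7064718
k_eff = 0.58763

0.58763


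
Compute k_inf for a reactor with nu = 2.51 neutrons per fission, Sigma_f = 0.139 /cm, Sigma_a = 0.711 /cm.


k_inf = nu * Sigma_f / Sigma_a
k_inf = 2.51 * 0.139 / 0.711
k_inf = 0.49070

0.49070


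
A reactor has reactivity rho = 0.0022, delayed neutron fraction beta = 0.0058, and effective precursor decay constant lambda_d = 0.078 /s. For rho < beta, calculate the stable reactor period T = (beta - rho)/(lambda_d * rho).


T = (beta - rho) / (lambda_d * rho)
T = (0.0058 - 0.0022) / (0.078 * 0.0022)
T = 20.979 s

20.979


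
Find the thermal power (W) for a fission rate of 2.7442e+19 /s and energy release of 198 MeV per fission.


P = fission_rate * E_MeV * 1.602e-13
P = 2.7442e+19 * 198 * 1.602e-13
P = 8.7045e+08 W

8.7045e+08


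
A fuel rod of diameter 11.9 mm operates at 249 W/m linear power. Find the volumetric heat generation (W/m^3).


r = D / 2 / 1000 = 11.9 / 2 / 1000 = 0.00595 m
q''' = q' / (pi * r^2)
q''' = 249 / (pi * 0.00595^2)
q''' = 2.2388e+06 W/m^3

2.2388e+06


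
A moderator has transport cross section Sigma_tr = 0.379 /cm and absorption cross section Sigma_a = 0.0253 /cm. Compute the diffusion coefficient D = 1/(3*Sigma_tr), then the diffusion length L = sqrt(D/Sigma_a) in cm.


D = 1 / (3 * Sigma_tr) = 1 / (3 * 0.379) = 0.8795075 cm
L = sqrt(D / Sigma_a)
L = sqrt(0.8795075 / 0.0253)
L = 5.8960 cm

5.8960


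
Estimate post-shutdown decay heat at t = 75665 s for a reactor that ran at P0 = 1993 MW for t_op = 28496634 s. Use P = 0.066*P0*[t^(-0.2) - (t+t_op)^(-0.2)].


P/P0 = 0.066 * [t^(-0.2) - (t + t_op)^(-0.2)]
P/P0 = 0.066 * [75665^(-0.2) - (75665 + 28496634)^(-0.2)]
P/P0 = 0.066 * [0.1057355 - 0.03227089] = 0.004848664
P = 1993 * 0.004848664 = 9.6634 MW

9.6634


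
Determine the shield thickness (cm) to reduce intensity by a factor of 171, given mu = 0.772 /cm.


x = ln(factor) / mu
x = ln(171) / 0.772
x = 6.6602 cm

6.6602


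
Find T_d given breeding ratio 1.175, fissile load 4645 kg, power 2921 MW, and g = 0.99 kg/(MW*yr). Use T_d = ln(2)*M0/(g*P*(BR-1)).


Breeding gain G = BR - 1 = 1.175 - 1 = 0.175
Fissile production rate = g * P * G = 0.99 * 2921 * 0.175 = 506.06325 kg/yr
T_d = ln(2) * M0 / (g * P * G)
T_d = ln(2) * 4645 / 506.06325 = 6.3622 yr

6.3622


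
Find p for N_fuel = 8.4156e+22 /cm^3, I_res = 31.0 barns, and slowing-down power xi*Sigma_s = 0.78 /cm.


p = exp(-N * I * 1e-24 / (xi*Sigma_s))
p = exp(-8.4156e+22 * 31.0 * 1e-24 / 0.78)
p = 0.035272

0.035272


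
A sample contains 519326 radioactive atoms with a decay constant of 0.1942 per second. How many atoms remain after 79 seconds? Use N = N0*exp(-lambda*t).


N = N0 * exp(-lambda * t)
N = 519326 * exp(-0.1942 * 79)
N = 0.11287

0.11287


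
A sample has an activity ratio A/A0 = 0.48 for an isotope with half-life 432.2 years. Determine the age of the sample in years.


lambda = ln(2) / t_half = ln(2) / 432.2 = 0.001603765 /yr
t = -ln(A/A0) / lambda
t = -ln(0.48) / 0.001603765
t = 457.65 yr

457.65


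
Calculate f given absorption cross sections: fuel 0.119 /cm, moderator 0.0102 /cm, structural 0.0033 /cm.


f = Sigma_a_fuel / (Sigma_a_fuel + Sigma_a_mod + Sigma_a_other)
f = 0.119 / (0.119 + 0.0102 + 0.0033)
f = 0.89811

0.89811


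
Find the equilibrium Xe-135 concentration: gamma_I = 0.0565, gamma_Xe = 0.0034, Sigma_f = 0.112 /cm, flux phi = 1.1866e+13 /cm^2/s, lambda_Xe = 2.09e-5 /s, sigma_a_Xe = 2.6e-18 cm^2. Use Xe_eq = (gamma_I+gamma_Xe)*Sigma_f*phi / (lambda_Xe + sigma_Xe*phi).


Xe_eq = (gamma_I + gamma_Xe) * Sigma_f * phi / (lambda_Xe + sigma_Xe * phi)
Numerator = (0.0565 + 0.0034) * 0.112 * 1.1866e+13 = 7.960662e+10
Denominator = 2.09e-5 + 2.6e-18 * 1.1866e+13 = 5.175160e-05
Xe_eq = 7.960662e+10 / 5.175160e-05 = 1.5382e+15 /cm^3

1.5382e+15


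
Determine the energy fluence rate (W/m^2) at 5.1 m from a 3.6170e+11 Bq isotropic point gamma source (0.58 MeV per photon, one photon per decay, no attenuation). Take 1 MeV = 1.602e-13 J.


psi = A * E * 1.602e-13 / (4*pi*r^2)
psi = 3.6170e+11 * 0.58 * 1.602e-13 / (4*pi*5.1^2)
psi = 1.0282e-04 W/m^2

1.0282e-04


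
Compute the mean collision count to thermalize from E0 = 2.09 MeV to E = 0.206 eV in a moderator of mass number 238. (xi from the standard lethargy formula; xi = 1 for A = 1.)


xi = 1 + (A-1)^2/(2A)*ln((A-1)/(A+1)) = 0.008379872 (for A = 238)
n = ln(E0/E) / xi
n = ln(2.09e6 / 0.206) / 0.008379872
n = ln(1.014563e+07) / 0.008379872 = 1925.2

1925.2


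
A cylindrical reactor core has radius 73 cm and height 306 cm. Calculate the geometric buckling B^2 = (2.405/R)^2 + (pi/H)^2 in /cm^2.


B^2 = (2.405/R)^2 + (pi/H)^2
B^2 = (2.405/73)^2 + (pi/306)^2
B^2 = 0.0011908 /cm^2

0.0011908


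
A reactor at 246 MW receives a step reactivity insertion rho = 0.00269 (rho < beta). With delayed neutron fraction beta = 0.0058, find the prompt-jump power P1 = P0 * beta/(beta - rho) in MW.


P1/P0 = beta / (beta - rho)
P1/P0 = 0.0058 / (0.0058 - 0.00269) = 1.864952
P1 = 246 * 1.864952 = 458.78 MW

458.78


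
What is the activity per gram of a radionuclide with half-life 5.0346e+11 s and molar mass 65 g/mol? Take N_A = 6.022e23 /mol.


lambda = ln(2) / t_half = ln(2) / 5.0346e+11 = 1.376767e-12 /s
SA = lambda * N_A / M
SA = 1.376767e-12 * 6.022e23 / 65
SA = 1.2755e+10 Bq/g

1.2755e+10


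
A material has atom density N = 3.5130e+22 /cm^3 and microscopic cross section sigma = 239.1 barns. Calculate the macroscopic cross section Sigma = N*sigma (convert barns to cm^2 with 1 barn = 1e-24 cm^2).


Sigma = N * sigma_barns * 1e-24
Sigma = 3.5130e+22 * 239.1 * 1e-24
Sigma = 8.3996 /cm

8.3996


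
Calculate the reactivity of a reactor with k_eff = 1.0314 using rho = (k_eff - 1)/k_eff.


rho = (k_eff - 1) / k_eff
rho = (1.0314 - 1) / 1.0314
rho = 0.030444

0.030444


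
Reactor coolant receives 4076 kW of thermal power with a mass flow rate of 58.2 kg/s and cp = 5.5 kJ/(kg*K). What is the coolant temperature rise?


dT = Q / (m_dot * cp)
dT = 4076 / (58.2 * 5.5)
dT = 12.734 C

12.734


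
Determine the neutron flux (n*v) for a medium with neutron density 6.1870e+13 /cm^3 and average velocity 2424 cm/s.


phi = n * v
phi = 6.1870e+13 * 2424
phi = 1.4997e+17 /cm^2/s

1.4997e+17


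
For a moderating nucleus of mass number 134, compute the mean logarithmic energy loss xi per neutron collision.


xi = 1 + (A-1)^2/(2A) * ln((A-1)/(A+1))
xi = 1 + (134-1)^2/(2*134) * ln((134-1)/(134 +1))
xi = 0.014851

0.014851


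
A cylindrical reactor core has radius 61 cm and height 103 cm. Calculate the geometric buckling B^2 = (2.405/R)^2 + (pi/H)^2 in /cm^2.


B^2 = (2.405/R)^2 + (pi/H)^2
B^2 = (2.405/61)^2 + (pi/103)^2
B^2 = 0.0024847 /cm^2

0.0024847


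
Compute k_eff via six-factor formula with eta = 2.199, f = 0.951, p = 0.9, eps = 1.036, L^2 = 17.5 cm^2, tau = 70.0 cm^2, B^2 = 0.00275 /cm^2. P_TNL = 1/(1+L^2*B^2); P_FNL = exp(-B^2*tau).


k_inf = eta*f*p*eps = 2.199*0.951*0.9*1.036 = 1.949881
P_TNL = 1/(1 + L^2*B^2) = 1/(1 + 17.5*0.00275) = 0.9540847
P_FNL = exp(-B^2*tau) = exp(-0.00275*70.0) = 0.8248943
k_eff = k_inf * P_TNL * P_FNL = 1.949881 * 0.9540847 * 0.8248943
k_eff = 1.5346

1.5346


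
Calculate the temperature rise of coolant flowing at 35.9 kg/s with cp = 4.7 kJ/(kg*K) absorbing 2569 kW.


dT = Q / (m_dot * cp)
dT = 2569 / (35.9 * 4.7)
dT = 15.226 C

15.226


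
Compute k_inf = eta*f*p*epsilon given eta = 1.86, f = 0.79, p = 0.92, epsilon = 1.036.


k_inf = eta * f * p * epsilon
k_inf = 1.86 * 0.79 * 0.92 * 1.036
k_inf = 1.4005

1.4005


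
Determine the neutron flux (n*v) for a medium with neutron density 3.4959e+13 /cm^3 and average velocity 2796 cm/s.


phi = n * v
phi = 3.4959e+13 * 2796
phi = 9.7745e+16 /cm^2/s

9.7745e+16


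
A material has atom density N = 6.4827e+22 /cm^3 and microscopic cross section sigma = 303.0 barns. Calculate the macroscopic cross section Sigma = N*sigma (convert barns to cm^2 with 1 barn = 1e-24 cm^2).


Sigma = N * sigma_barns * 1e-24
Sigma = 6.4827e+22 * 303.0 * 1e-24
Sigma = 19.643 /cm

19.643


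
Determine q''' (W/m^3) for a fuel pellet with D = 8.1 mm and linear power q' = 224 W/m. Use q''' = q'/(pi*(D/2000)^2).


r = D / 2 / 1000 = 8.1 / 2 / 1000 = 0.00405 m
q''' = q' / (pi * r^2)
q''' = 224 / (pi * 0.00405^2)
q''' = 4.3470e+06 W/m^3

4.3470e+06


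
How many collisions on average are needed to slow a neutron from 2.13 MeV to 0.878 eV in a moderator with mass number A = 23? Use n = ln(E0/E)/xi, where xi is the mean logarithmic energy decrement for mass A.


xi = 1 + (A-1)^2/(2A)*ln((A-1)/(A+1)) = 0.08448899 (for A = 23)
n = ln(E0/E) / xi
n = ln(2.13e6 / 0.878) / 0.08448899
n = ln(2.425968e+06) / 0.08448899 = 174.01

174.01


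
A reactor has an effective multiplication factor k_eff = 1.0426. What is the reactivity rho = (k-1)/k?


rho = (k_eff - 1) / k_eff
rho = (1.0426 - 1) / 1.0426
rho = 0.040859

0.040859


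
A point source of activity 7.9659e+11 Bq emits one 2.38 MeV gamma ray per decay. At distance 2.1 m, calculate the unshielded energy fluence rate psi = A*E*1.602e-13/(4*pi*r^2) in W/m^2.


psi = A * E * 1.602e-13 / (4*pi*r^2)
psi = 7.9659e+11 * 2.38 * 1.602e-13 / (4*pi*2.1^2)
psi = 0.0054806 W/m^2

0.0054806


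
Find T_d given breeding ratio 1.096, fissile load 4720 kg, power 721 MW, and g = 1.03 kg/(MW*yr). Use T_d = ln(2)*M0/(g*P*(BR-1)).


Breeding gain G = BR - 1 = 1.096 - 1 = 0.096
Fissile production rate = g * P * G = 1.03 * 721 * 0.096 = 71.29248 kg/yr
T_d = ln(2) * M0 / (g * P * G)
T_d = ln(2) * 4720 / 71.29248 = 45.891 yr

45.891


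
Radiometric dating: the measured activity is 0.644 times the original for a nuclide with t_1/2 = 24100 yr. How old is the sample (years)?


lambda = ln(2) / t_half = ln(2) / 24100 = 2.876129e-05 /yr
t = -ln(A/A0) / lambda
t = -ln(0.644) / 2.876129e-05
t = 15300 yr

15300


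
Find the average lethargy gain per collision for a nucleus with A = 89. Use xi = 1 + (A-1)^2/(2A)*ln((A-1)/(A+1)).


xi = 1 + (A-1)^2/(2A) * ln((A-1)/(A+1))
xi = 1 + (89-1)^2/(2*89) * ln((89-1)/(89 +1))
xi = 0.022305

0.022305


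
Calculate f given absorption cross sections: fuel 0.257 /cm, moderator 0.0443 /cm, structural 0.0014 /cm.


f = Sigma_a_fuel / (Sigma_a_fuel + Sigma_a_mod + Sigma_a_other)
f = 0.257 / (0.257 + 0.0443 + 0.0014)
f = 0.84903

0.84903


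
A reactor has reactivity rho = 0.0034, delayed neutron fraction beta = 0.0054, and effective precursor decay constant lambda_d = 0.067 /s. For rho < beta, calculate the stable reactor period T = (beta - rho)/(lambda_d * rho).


T = (beta - rho) / (lambda_d * rho)
T = (0.0054 - 0.0034) / (0.067 * 0.0034)
T = 8.7796 s

8.7796


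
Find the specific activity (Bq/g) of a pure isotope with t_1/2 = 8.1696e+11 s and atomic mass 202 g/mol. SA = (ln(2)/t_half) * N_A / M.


lambda = ln(2) / t_half = ln(2) / 8.1696e+11 = 8.484469e-13 /s
SA = lambda * N_A / M
SA = 8.484469e-13 * 6.022e23 / 202
SA = 2.5294e+09 Bq/g

2.5294e+09


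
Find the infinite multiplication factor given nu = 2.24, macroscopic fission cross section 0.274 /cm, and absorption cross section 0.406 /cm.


k_inf = nu * Sigma_f / Sigma_a
k_inf = 2.24 * 0.274 / 0.406
k_inf = 1.5117

1.5117


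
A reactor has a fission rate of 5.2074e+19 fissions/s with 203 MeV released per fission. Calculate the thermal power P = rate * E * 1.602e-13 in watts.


P = fission_rate * E_MeV * 1.602e-13
P = 5.2074e+19 * 203 * 1.602e-13
P = 1.6935e+09 W

1.6935e+09


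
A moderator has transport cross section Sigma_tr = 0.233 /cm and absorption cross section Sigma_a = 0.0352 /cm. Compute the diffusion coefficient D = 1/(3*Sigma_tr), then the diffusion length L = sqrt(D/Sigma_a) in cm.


D = 1 / (3 * Sigma_tr) = 1 / (3 * 0.233) = 1.430615 cm
L = sqrt(D / Sigma_a)
L = sqrt(1.430615 / 0.0352)
L = 6.3751 cm

6.3751


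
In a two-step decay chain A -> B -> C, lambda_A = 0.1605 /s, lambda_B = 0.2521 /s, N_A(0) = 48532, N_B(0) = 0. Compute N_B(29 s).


N_B(t) = lambda_A * N_A0 / (lambda_B - lambda_A) * [exp(-lambda_A*t) - exp(-lambda_B*t)]
exp(-0.1605*29) = 0.009518671; exp(-0.2521*29) = 6.682154e-04
N_B = 0.1605 * 48532 / (0.2521 - 0.1605) * (0.009518671 - 6.682154e-04)
N_B = 752.62

752.62


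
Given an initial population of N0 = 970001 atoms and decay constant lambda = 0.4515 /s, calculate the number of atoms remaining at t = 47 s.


N = N0 * exp(-lambda * t)
N = 970001 * exp(-0.4515 * 47)
N = 5.8996e-04

5.8996e-04


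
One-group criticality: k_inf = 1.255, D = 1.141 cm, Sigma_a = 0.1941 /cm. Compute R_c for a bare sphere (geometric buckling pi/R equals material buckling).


L^2 = D / Sigma_a = 1.141 / 0.1941 = 5.878413 cm^2
B_m^2 = (k_inf - 1) / L^2 = (1.255 - 1) / 5.878413 = 0.04337905 /cm^2
For a bare sphere: B_g = pi/R, so R_c = pi / sqrt(B_m^2)
R_c = pi / sqrt(0.04337905) = 15.084 cm

15.084


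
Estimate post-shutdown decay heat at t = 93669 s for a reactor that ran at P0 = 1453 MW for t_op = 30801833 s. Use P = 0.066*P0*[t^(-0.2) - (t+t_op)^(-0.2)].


P/P0 = 0.066 * [t^(-0.2) - (t + t_op)^(-0.2)]
P/P0 = 0.066 * [93669^(-0.2) - (93669 + 30801833)^(-0.2)]
P/P0 = 0.066 * [0.1013167 - 0.03177027] = 0.004590064
P = 1453 * 0.004590064 = 6.6694 MW

6.6694


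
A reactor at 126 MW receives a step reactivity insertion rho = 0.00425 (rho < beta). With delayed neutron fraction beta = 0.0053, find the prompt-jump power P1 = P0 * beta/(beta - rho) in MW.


P1/P0 = beta / (beta - rho)
P1/P0 = 0.0053 / (0.0053 - 0.00425) = 5.047619
P1 = 126 * 5.047619 = 636.00 MW

636.00


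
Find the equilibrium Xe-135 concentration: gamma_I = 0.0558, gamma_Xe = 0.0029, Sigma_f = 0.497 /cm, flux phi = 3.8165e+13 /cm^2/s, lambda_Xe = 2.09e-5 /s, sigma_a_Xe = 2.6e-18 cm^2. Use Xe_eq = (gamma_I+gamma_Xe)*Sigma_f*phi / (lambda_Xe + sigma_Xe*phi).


Xe_eq = (gamma_I + gamma_Xe) * Sigma_f * phi / (lambda_Xe + sigma_Xe * phi)
Numerator = (0.0558 + 0.0029) * 0.497 * 3.8165e+13 = 1.113422e+12
Denominator = 2.09e-5 + 2.6e-18 * 3.8165e+13 = 1.201290e-04
Xe_eq = 1.113422e+12 / 1.201290e-04 = 9.2686e+15 /cm^3

9.2686e+15


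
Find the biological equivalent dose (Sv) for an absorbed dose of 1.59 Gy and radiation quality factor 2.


H = D * Q
H = 1.59 * 2
H = 3.1800 Sv

3.1800


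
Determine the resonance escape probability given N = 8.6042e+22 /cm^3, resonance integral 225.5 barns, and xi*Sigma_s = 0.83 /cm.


p = exp(-N * I * 1e-24 / (xi*Sigma_s))
p = exp(-8.6042e+22 * 225.5 * 1e-24 / 0.83)
p = 7.0425e-11

7.0425e-11


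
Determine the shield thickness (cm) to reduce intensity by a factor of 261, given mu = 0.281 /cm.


x = ln(factor) / mu
x = ln(261) / 0.281
x = 19.803 cm

19.803


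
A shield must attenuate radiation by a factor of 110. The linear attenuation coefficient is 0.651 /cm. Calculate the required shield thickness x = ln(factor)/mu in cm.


x = ln(factor) / mu
x = ln(110) / 0.651
x = 7.2204 cm

7.2204


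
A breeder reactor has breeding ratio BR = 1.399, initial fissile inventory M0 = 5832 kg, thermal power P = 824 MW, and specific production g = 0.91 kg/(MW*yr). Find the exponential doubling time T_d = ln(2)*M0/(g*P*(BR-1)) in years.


Breeding gain G = BR - 1 = 1.399 - 1 = 0.399
Fissile production rate = g * P * G = 0.91 * 824 * 0.399 = 299.18616 kg/yr
T_d = ln(2) * M0 / (g * P * G)
T_d = ln(2) * 5832 / 299.18616 = 13.511 yr

13.511


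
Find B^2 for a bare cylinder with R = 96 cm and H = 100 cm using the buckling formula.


B^2 = (2.405/R)^2 + (pi/H)^2
B^2 = (2.405/96)^2 + (pi/100)^2
B^2 = 0.0016146 /cm^2

0.0016146


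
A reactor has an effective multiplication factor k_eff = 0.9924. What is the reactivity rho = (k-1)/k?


rho = (k_eff - 1) / k_eff
rho = (0.9924 - 1) / 0.9924
rho = -0.0076582

-0.0076582


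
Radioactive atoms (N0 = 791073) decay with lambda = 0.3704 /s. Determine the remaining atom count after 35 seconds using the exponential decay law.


N = N0 * exp(-lambda * t)
N = 791073 * exp(-0.3704 * 35)
N = 1.8536

1.8536


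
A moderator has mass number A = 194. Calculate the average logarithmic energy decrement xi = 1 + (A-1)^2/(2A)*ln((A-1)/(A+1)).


xi = 1 + (A-1)^2/(2A) * ln((A-1)/(A+1))
xi = 1 + (194-1)^2/(2*194) * ln((194-1)/(194 +1))
xi = 0.010274

0.010274


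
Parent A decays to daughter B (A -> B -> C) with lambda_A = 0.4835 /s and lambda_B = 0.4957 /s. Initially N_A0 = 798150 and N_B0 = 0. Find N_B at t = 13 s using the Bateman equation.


N_B(t) = lambda_A * N_A0 / (lambda_B - lambda_A) * [exp(-lambda_A*t) - exp(-lambda_B*t)]
exp(-0.4835*13) = 0.001863125; exp(-0.4957*13) = 0.001589875
N_B = 0.4835 * 798150 / (0.4957 - 0.4835) * (0.001863125 - 0.001589875)
N_B = 8643.3

8643.3


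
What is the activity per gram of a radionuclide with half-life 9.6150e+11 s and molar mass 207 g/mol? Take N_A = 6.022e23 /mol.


lambda = ln(2) / t_half = ln(2) / 9.6150e+11 = 7.209019e-13 /s
SA = lambda * N_A / M
SA = 7.209019e-13 * 6.022e23 / 207
SA = 2.0972e+09 Bq/g

2.0972e+09


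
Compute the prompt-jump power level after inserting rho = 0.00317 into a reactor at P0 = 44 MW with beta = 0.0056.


P1/P0 = beta / (beta - rho)
P1/P0 = 0.0056 / (0.0056 - 0.00317) = 2.304527
P1 = 44 * 2.304527 = 101.40 MW

101.40


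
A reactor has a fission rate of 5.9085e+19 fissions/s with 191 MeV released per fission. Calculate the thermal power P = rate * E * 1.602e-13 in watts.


P = fission_rate * E_MeV * 1.602e-13
P = 5.9085e+19 * 191 * 1.602e-13
P = 1.8079e+09 W

1.8079e+09


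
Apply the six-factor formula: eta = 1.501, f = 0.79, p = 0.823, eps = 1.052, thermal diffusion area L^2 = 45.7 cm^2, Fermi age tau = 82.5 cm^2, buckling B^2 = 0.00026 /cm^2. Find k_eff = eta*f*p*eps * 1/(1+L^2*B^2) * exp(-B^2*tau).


k_inf = eta*f*p*eps = 1.501*0.79*0.823*1.052 = 1.026652
P_TNL = 1/(1 + L^2*B^2) = 1/(1 + 45.7*0.00026) = 0.9882575
P_FNL = exp(-B^2*tau) = exp(-0.00026*82.5) = 0.9787784
k_eff = k_inf * P_TNL * P_FNL = 1.026652 * 0.9882575 * 0.9787784
k_eff = 0.99307

0.99307


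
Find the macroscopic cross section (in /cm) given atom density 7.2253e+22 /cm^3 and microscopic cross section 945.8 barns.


Sigma = N * sigma_barns * 1e-24
Sigma = 7.2253e+22 * 945.8 * 1e-24
Sigma = 68.337 /cm

68.337


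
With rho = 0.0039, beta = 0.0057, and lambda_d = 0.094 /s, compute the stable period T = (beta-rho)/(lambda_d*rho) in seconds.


T = (beta - rho) / (lambda_d * rho)
T = (0.0057 - 0.0039) / (0.094 * 0.0039)
T = 4.9100 s

4.9100


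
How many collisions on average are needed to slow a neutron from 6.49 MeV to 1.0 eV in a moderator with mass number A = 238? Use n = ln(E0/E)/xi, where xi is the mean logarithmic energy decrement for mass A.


xi = 1 + (A-1)^2/(2A)*ln((A-1)/(A+1)) = 0.008379872 (for A = 238)
n = ln(E0/E) / xi
n = ln(6.49e6 / 1.0) / 0.008379872
n = ln(6.490000e+06) / 0.008379872 = 1871.8

1871.8


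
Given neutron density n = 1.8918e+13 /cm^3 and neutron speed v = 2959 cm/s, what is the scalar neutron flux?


phi = n * v
phi = 1.8918e+13 * 2959
phi = 5.5978e+16 /cm^2/s

5.5978e+16


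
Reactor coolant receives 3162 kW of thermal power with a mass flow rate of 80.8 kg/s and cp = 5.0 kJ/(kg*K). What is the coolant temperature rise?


dT = Q / (m_dot * cp)
dT = 3162 / (80.8 * 5.0)
dT = 7.8267 C

7.8267


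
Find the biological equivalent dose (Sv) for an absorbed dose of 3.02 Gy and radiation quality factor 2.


H = D * Q
H = 3.02 * 2
H = 6.0400 Sv

6.0400


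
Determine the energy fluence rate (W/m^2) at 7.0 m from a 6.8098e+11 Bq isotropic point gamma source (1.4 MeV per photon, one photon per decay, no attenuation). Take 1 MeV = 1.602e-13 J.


psi = A * E * 1.602e-13 / (4*pi*r^2)
psi = 6.8098e+11 * 1.4 * 1.602e-13 / (4*pi*7.0^2)
psi = 2.4804e-04 W/m^2

2.4804e-04


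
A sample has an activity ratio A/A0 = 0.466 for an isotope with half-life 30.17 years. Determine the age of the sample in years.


lambda = ln(2) / t_half = ln(2) / 30.17 = 0.02297472 /yr
t = -ln(A/A0) / lambda
t = -ln(0.466) / 0.02297472
t = 33.235 yr

33.235


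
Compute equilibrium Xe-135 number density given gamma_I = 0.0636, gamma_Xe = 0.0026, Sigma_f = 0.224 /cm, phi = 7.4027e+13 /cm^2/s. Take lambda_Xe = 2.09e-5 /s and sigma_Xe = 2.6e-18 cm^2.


Xe_eq = (gamma_I + gamma_Xe) * Sigma_f * phi / (lambda_Xe + sigma_Xe * phi)
Numerator = (0.0636 + 0.0026) * 0.224 * 7.4027e+13 = 1.097732e+12
Denominator = 2.09e-5 + 2.6e-18 * 7.4027e+13 = 2.133702e-04
Xe_eq = 1.097732e+12 / 2.133702e-04 = 5.1447e+15 /cm^3

5.1447e+15


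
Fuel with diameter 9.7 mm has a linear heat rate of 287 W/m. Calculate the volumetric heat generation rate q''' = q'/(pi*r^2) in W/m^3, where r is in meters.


r = D / 2 / 1000 = 9.7 / 2 / 1000 = 0.00485 m
q''' = q' / (pi * r^2)
q''' = 287 / (pi * 0.00485^2)
q''' = 3.8837e+06 W/m^3

3.8837e+06


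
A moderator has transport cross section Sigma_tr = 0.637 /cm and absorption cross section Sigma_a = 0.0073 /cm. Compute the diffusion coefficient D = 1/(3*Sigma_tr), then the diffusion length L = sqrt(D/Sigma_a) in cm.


D = 1 / (3 * Sigma_tr) = 1 / (3 * 0.637) = 0.5232862 cm
L = sqrt(D / Sigma_a)
L = sqrt(0.5232862 / 0.0073)
L = 8.4666 cm

8.4666


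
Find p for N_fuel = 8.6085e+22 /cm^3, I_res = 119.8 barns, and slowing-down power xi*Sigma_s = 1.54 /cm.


p = exp(-N * I * 1e-24 / (xi*Sigma_s))
p = exp(-8.6085e+22 * 119.8 * 1e-24 / 1.54)
p = 0.0012349

0.0012349


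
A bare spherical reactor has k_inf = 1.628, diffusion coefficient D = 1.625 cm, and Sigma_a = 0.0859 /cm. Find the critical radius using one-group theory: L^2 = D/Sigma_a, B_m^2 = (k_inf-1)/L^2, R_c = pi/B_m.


L^2 = D / Sigma_a = 1.625 / 0.0859 = 18.91735 cm^2
B_m^2 = (k_inf - 1) / L^2 = (1.628 - 1) / 18.91735 = 0.03319704 /cm^2
For a bare sphere: B_g = pi/R, so R_c = pi / sqrt(B_m^2)
R_c = pi / sqrt(0.03319704) = 17.242 cm

17.242


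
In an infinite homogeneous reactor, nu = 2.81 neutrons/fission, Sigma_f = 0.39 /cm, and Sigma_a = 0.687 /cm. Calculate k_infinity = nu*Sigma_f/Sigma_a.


k_inf = nu * Sigma_f / Sigma_a
k_inf = 2.81 * 0.39 / 0.687
k_inf = 1.5952

1.5952


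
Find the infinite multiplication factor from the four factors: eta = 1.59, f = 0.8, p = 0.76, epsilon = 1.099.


k_inf = eta * f * p * epsilon
k_inf = 1.59 * 0.8 * 0.76 * 1.099
k_inf = 1.0624

1.0624


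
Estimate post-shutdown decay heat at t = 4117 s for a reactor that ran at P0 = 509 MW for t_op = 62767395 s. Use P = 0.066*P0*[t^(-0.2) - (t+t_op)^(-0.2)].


P/P0 = 0.066 * [t^(-0.2) - (t + t_op)^(-0.2)]
P/P0 = 0.066 * [4117^(-0.2) - (4117 + 62767395)^(-0.2)]
P/P0 = 0.066 * [0.1892709 - 0.02757068] = 0.01067221
P = 509 * 0.01067221 = 5.4322 MW

5.4322


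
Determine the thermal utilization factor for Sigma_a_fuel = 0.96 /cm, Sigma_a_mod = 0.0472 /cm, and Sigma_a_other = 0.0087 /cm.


f = Sigma_a_fuel / (Sigma_a_fuel + Sigma_a_mod + Sigma_a_other)
f = 0.96 / (0.96 + 0.0472 + 0.0087)
f = 0.94497

0.94497


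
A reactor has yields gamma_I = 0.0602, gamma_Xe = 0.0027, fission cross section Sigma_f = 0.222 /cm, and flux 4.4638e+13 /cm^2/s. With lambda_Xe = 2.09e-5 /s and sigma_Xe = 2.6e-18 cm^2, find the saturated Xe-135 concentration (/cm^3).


Xe_eq = (gamma_I + gamma_Xe) * Sigma_f * phi / (lambda_Xe + sigma_Xe * phi)
Numerator = (0.0602 + 0.0027) * 0.222 * 4.4638e+13 = 6.233161e+11
Denominator = 2.09e-5 + 2.6e-18 * 4.4638e+13 = 1.369588e-04
Xe_eq = 6.233161e+11 / 1.369588e-04 = 4.5511e+15 /cm^3

4.5511e+15
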